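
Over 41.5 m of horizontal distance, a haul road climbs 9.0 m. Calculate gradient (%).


Formula: Gradient = rise / run * 100
Gradient = 9.0 / 41.5 * 100 = 21.7%

21.7


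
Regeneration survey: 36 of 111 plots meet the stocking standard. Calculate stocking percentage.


Formula: Stocking % = stocked plots / total plots * 100
Stocking = 36 / 111 * 100
Stocking = 0.3243 * 100 = 32.4%

32.4


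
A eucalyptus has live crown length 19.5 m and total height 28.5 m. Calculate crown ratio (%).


Formula: Crown Ratio = (Crown Length / Total Height) * 100
CR = (19.5 m / 28.5 m) * 100
CR = 0.6842 * 100 = 68.4%

68.4


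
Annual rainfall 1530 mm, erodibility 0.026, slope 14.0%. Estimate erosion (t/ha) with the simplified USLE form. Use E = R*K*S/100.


Formula: E = R * K * S / 100  (simplified USLE)
R * K = 1530 * 0.026 = 39.78
E = 39.78 * 14.0 / 100 = 5.57 t/ha

5.57


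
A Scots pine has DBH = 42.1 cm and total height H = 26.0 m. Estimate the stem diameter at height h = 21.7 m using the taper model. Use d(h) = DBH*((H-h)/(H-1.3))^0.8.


Taper: d(h) = DBH * ((H - h) / (H - 1.3))^0.8
Numerator = H - h = 26.0 - 21.7 = 4.3 m
Denominator = H - 1.3 = 26.0 - 1.3 = 24.7 m
Ratio = 4.3 / 24.7 = 0.17409
d = 42.1 * 0.17409^0.8 = 10.4 cm

10.4


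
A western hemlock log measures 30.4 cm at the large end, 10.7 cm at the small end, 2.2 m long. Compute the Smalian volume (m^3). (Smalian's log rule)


Smalian: V = (A1 + A2)/2 * L,  A = pi*(D/200)^2
A1 = pi*(30.4/200)^2 = 0.072583 m^2
A2 = pi*(10.7/200)^2 = 0.008992 m^2
V = (0.072583+0.008992)/2*2.2 = 0.0897 m^3

0.0897


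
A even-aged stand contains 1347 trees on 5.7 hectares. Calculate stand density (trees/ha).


Formula: Stand Density = N_trees / Area_ha
Density = 1347 trees / 5.7 ha
Density = 236 trees/ha

236


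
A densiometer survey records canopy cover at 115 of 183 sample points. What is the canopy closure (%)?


Formula: Canopy closure = covered points / total points * 100
Closure = 115 / 183 * 100
Closure = 0.6284 * 100 = 62.8%

62.8


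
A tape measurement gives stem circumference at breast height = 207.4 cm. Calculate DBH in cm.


Formula: DBH = C / pi
DBH = 207.4 / pi
pi = 3.14159...
DBH = 66.0 cm

66.0


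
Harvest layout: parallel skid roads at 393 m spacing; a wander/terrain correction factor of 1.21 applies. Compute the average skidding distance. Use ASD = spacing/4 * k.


Formula: ASD = (spacing / 4) * correction
Uncorrected distance = spacing / 4 = 393 / 4 = 98.25 m
ASD = 98.25 * 1.21 = 119 m

119


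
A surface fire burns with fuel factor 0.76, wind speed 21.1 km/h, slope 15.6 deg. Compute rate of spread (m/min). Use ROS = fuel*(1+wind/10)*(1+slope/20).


Formula: ROS = fuel * (1 + wind/10) * (1 + slope/20)
Wind factor = 1 + 21.1/10 = 3.11
Slope factor = 1 + 15.6/20 = 1.78
ROS = 0.76 * 3.11 * 1.78 = 4.21 m/min

4.21


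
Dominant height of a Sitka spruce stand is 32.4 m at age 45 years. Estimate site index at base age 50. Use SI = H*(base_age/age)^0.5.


Formula: SI = H_dom * (base_age / age)^0.5
Age ratio = 50 / 45 = 1.11111
sqrt(age_ratio) = 1.05409
SI = 32.4 * 1.05409 = 34.2 m

34.2


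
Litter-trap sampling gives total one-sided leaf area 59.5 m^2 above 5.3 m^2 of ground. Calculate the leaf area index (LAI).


Formula: LAI = total leaf area / ground area  (dimensionless)
LAI = 59.5 m^2 / 5.3 m^2
LAI = 11.23

11.23


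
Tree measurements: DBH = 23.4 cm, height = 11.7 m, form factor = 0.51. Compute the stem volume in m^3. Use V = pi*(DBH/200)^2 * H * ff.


Formula: V = pi * (DBH/200)^2 * H * ff
Radius = DBH/200 = 23.4/200 = 0.117 m
Radius^2 = 0.117^2 = 0.013689 m^2
V = pi * 0.013689 * 11.7 * 0.51
V = 0.257 m^3

0.257


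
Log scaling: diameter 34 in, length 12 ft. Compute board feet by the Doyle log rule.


Doyle: BF = (D - 4)^2 * L / 16
Adjusted diameter = 34 - 4 = 30 in
(D-4)^2 = 30^2 = 900
BF = 900 * 12 / 16 = 675 BF

675


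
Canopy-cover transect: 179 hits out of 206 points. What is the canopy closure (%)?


Formula: Canopy closure = covered points / total points * 100
Closure = 179 / 206 * 100
Closure = 0.8689 * 100 = 86.9%

86.9


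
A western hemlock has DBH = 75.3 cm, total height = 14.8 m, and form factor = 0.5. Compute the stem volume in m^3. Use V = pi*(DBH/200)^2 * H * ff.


Formula: V = pi * (DBH/200)^2 * H * ff
Radius = DBH/200 = 75.3/200 = 0.3765 m
Radius^2 = 0.3765^2 = 0.14175225 m^2
V = pi * 0.14175225 * 14.8 * 0.5
V = 3.295 m^3

3.295


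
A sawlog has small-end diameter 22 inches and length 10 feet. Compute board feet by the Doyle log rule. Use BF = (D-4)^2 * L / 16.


Doyle: BF = (D - 4)^2 * L / 16
Adjusted diameter = 22 - 4 = 18 in
(D-4)^2 = 18^2 = 324
BF = 324 * 10 / 16 = 203 BF

203


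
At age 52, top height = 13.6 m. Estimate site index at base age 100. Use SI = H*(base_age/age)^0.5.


Formula: SI = H_dom * (base_age / age)^0.5
Age ratio = 100 / 52 = 1.92308
sqrt(age_ratio) = 1.38675
SI = 13.6 * 1.38675 = 18.9 m

18.9


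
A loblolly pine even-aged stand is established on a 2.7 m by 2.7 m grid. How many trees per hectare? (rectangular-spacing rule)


Formula: TPH = 10000 m^2/ha / (spacing_x * spacing_y)
Area per tree = 2.7 m * 2.7 m = 7.29 m^2
TPH = 10000 / 7.29 = 1372 trees/ha

1372


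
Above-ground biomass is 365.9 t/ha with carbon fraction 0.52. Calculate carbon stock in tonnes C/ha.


Formula: Carbon Stock = Biomass * Carbon Fraction
C = 365.9 t/ha * 0.52
C = 190.3 t C/ha

190.3


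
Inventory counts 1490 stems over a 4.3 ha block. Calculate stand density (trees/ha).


Formula: Stand Density = N_trees / Area_ha
Density = 1490 trees / 4.3 ha
Density = 347 trees/ha

347


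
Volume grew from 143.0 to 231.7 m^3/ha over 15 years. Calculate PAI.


Formula: PAI = (V_T2 - V_T1) / (T2 - T1)
Volume increment = 231.7 - 143.0 = 88.7 m^3/ha
PAI = 88.7 / 15 = 5.91 m^3/ha/year

5.91


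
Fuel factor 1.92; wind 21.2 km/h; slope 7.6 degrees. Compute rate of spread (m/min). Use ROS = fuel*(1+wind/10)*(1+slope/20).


Formula: ROS = fuel * (1 + wind/10) * (1 + slope/20)
Wind factor = 1 + 21.2/10 = 3.12
Slope factor = 1 + 7.6/20 = 1.38
ROS = 1.92 * 3.12 * 1.38 = 8.27 m/min

8.27


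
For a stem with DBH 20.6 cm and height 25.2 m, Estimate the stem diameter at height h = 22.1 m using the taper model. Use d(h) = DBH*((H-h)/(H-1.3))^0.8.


Taper: d(h) = DBH * ((H - h) / (H - 1.3))^0.8
Numerator = H - h = 25.2 - 22.1 = 3.1 m
Denominator = H - 1.3 = 25.2 - 1.3 = 23.9 m
Ratio = 3.1 / 23.9 = 0.12971
d = 20.6 * 0.12971^0.8 = 4.0 cm

4.0


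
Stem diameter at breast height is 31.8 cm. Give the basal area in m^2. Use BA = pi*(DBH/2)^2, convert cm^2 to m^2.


Formula: BA = pi * (DBH/2)^2 / 10000  (cm^2 to m^2)
Radius = DBH/2 = 31.8/2 = 15.9 cm
BA = pi * 15.9^2 / 10000
   = 794.226 cm^2 / 10000
   = 0.0794 m^2

0.0794


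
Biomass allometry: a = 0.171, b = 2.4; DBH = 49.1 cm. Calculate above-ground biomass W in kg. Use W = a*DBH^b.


Formula: W = a * DBH^b  (allometric power law)
DBH^b = 49.1^2.4 = 11444.4673
W = 0.171 * 11444.4673 = 1957.0 kg

1957.0


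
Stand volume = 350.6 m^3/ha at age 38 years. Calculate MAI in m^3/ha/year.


Formula: MAI = Total Volume / Stand Age
MAI = 350.6 m^3/ha / 38 years
MAI = 9.23 m^3/ha/year

9.23


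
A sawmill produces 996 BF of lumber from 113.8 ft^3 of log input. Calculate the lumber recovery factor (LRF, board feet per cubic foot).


Formula: LRF = Lumber Output (BF) / Log Input (ft^3)
LRF = 996 BF / 113.8 ft^3
LRF = 8.75 BF/ft^3

8.75


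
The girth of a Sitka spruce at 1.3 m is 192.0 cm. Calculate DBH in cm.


Formula: DBH = C / pi
DBH = 192.0 / pi
pi = 3.14159...
DBH = 61.1 cm

61.1


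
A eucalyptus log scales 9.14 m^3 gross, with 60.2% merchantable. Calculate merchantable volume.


Formula: MV = V_total * (merchantable_pct / 100)
Merchantable fraction = 60.2% / 100 = 0.602
MV = 9.14 m^3 * 0.602 = 5.502 m^3

5.502


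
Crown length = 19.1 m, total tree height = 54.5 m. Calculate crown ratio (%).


Formula: Crown Ratio = (Crown Length / Total Height) * 100
CR = (19.1 m / 54.5 m) * 100
CR = 0.3505 * 100 = 35.0%

35.0


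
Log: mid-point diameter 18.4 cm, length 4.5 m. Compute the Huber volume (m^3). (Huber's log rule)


Huber: V = Am * L,  Am = pi*(Dm/200)^2
Am = pi*(18.4/200)^2 = 0.02659 m^2
V = 0.02659*4.5 = 0.1197 m^3

0.1197


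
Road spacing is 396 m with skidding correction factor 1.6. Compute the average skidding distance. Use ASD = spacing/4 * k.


Formula: ASD = (spacing / 4) * correction
Uncorrected distance = spacing / 4 = 396 / 4 = 99 m
ASD = 99 * 1.6 = 158 m

158


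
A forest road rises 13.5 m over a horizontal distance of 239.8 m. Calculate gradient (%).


Formula: Gradient = rise / run * 100
Gradient = 13.5 / 239.8 * 100 = 5.6%

5.6


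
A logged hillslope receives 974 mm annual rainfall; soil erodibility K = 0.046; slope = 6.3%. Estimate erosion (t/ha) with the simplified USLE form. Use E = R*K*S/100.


Formula: E = R * K * S / 100  (simplified USLE)
R * K = 974 * 0.046 = 44.804
E = 44.804 * 6.3 / 100 = 2.82 t/ha

2.82


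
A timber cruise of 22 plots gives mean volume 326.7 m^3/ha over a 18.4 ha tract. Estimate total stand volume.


Formula: Total Volume = Mean Volume per ha * Total Area
Total Volume = 326.7 m^3/ha * 18.4 ha
Total Volume = 6011 m^3

6011


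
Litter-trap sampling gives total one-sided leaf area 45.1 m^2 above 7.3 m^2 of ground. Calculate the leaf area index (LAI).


Formula: LAI = total leaf area / ground area  (dimensionless)
LAI = 45.1 m^2 / 7.3 m^2
LAI = 6.18

6.18


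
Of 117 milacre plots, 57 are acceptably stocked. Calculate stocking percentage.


Formula: Stocking % = stocked plots / total plots * 100
Stocking = 57 / 117 * 100
Stocking = 0.4872 * 100 = 48.7%

48.7


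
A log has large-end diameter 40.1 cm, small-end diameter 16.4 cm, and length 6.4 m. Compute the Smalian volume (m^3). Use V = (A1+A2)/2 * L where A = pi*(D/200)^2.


Smalian: V = (A1 + A2)/2 * L,  A = pi*(D/200)^2
A1 = pi*(40.1/200)^2 = 0.126293 m^2
A2 = pi*(16.4/200)^2 = 0.021124 m^2
V = (0.126293+0.021124)/2*6.4 = 0.4717 m^3

0.4717


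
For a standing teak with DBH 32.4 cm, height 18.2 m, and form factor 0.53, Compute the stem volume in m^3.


Formula: V = pi * (DBH/200)^2 * H * ff
Radius = DBH/200 = 32.4/200 = 0.162 m
Radius^2 = 0.162^2 = 0.026244 m^2
V = pi * 0.026244 * 18.2 * 0.53
V = 0.795 m^3

0.795


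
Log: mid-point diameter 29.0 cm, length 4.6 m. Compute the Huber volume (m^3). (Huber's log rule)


Huber: V = Am * L,  Am = pi*(Dm/200)^2
Am = pi*(29.0/200)^2 = 0.066052 m^2
V = 0.066052*4.6 = 0.3038 m^3

0.3038


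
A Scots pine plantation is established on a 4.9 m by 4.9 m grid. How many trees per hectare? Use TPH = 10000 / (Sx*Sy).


Formula: TPH = 10000 m^2/ha / (spacing_x * spacing_y)
Area per tree = 4.9 m * 4.9 m = 24.01 m^2
TPH = 10000 / 24.01 = 416 trees/ha

416


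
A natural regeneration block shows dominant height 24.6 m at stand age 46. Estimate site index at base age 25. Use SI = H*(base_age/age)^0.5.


Formula: SI = H_dom * (base_age / age)^0.5
Age ratio = 25 / 46 = 0.54348
sqrt(age_ratio) = 0.73721
SI = 24.6 * 0.73721 = 18.1 m

18.1


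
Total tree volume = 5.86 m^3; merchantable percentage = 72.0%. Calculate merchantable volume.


Formula: MV = V_total * (merchantable_pct / 100)
Merchantable fraction = 72.0% / 100 = 0.72
MV = 5.86 m^3 * 0.72 = 4.219 m^3

4.219


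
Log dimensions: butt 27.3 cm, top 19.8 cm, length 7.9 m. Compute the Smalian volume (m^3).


Smalian: V = (A1 + A2)/2 * L,  A = pi*(D/200)^2
A1 = pi*(27.3/200)^2 = 0.058535 m^2
A2 = pi*(19.8/200)^2 = 0.030791 m^2
V = (0.058535+0.030791)/2*7.9 = 0.3528 m^3

0.3528


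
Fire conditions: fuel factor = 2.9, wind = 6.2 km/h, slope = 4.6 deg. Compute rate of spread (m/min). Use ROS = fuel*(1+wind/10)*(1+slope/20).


Formula: ROS = fuel * (1 + wind/10) * (1 + slope/20)
Wind factor = 1 + 6.2/10 = 1.62
Slope factor = 1 + 4.6/20 = 1.23
ROS = 2.9 * 1.62 * 1.23 = 5.78 m/min

5.78


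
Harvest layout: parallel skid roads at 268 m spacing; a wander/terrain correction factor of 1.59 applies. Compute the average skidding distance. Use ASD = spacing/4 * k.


Formula: ASD = (spacing / 4) * correction
Uncorrected distance = spacing / 4 = 268 / 4 = 67 m
ASD = 67 * 1.59 = 107 m

107


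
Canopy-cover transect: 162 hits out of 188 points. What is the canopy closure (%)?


Formula: Canopy closure = covered points / total points * 100
Closure = 162 / 188 * 100
Closure = 0.8617 * 100 = 86.2%

86.2


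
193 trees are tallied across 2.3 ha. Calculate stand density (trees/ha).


Formula: Stand Density = N_trees / Area_ha
Density = 193 trees / 2.3 ha
Density = 84 trees/ha

84


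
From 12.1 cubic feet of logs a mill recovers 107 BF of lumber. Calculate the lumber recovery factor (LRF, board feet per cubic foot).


Formula: LRF = Lumber Output (BF) / Log Input (ft^3)
LRF = 107 BF / 12.1 ft^3
LRF = 8.84 BF/ft^3

8.84


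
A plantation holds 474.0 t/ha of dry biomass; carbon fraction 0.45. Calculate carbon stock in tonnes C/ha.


Formula: Carbon Stock = Biomass * Carbon Fraction
C = 474.0 t/ha * 0.45
C = 213.3 t C/ha

213.3


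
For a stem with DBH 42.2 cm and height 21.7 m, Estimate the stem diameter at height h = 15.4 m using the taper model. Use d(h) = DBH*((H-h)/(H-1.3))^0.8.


Taper: d(h) = DBH * ((H - h) / (H - 1.3))^0.8
Numerator = H - h = 21.7 - 15.4 = 6.3 m
Denominator = H - 1.3 = 21.7 - 1.3 = 20.4 m
Ratio = 6.3 / 20.4 = 0.30882
d = 42.2 * 0.30882^0.8 = 16.5 cm

16.5


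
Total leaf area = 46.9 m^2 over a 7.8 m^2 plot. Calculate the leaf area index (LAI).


Formula: LAI = total leaf area / ground area  (dimensionless)
LAI = 46.9 m^2 / 7.8 m^2
LAI = 6.01

6.01


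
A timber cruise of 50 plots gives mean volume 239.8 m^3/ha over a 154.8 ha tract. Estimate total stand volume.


Formula: Total Volume = Mean Volume per ha * Total Area
Total Volume = 239.8 m^3/ha * 154.8 ha
Total Volume = 37121 m^3

37121


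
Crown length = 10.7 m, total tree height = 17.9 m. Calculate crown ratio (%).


Formula: Crown Ratio = (Crown Length / Total Height) * 100
CR = (10.7 m / 17.9 m) * 100
CR = 0.5978 * 100 = 59.8%

59.8


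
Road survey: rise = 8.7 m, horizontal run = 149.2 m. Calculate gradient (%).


Formula: Gradient = rise / run * 100
Gradient = 8.7 / 149.2 * 100 = 5.8%

5.8


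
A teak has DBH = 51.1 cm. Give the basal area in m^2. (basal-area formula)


Formula: BA = pi * (DBH/2)^2 / 10000  (cm^2 to m^2)
Radius = DBH/2 = 51.1/2 = 25.55 cm
BA = pi * 25.55^2 / 10000
   = 2050.8395 cm^2 / 10000
   = 0.2051 m^2

0.2051


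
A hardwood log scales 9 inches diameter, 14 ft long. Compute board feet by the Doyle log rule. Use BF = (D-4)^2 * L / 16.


Doyle: BF = (D - 4)^2 * L / 16
Adjusted diameter = 9 - 4 = 5 in
(D-4)^2 = 5^2 = 25
BF = 25 * 14 / 16 = 22 BF

22


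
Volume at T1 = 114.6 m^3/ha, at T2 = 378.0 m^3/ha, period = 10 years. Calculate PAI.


Formula: PAI = (V_T2 - V_T1) / (T2 - T1)
Volume increment = 378.0 - 114.6 = 263.4 m^3/ha
PAI = 263.4 / 10 = 26.34 m^3/ha/year

26.34


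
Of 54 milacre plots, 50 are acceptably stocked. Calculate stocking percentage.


Formula: Stocking % = stocked plots / total plots * 100
Stocking = 50 / 54 * 100
Stocking = 0.9259 * 100 = 92.6%

92.6


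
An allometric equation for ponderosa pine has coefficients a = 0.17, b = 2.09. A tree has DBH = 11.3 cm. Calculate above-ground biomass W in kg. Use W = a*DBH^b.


Formula: W = a * DBH^b  (allometric power law)
DBH^b = 11.3^2.09 = 158.8305
W = 0.17 * 158.8305 = 27.0 kg

27.0


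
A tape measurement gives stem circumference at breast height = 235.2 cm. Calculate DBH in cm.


Formula: DBH = C / pi
DBH = 235.2 / pi
pi = 3.14159...
DBH = 74.9 cm

74.9


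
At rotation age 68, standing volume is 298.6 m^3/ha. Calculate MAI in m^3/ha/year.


Formula: MAI = Total Volume / Stand Age
MAI = 298.6 m^3/ha / 68 years
MAI = 4.39 m^3/ha/year

4.39


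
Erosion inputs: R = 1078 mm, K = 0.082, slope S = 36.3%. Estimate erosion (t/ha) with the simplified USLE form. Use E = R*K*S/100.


Formula: E = R * K * S / 100  (simplified USLE)
R * K = 1078 * 0.082 = 88.396
E = 88.396 * 36.3 / 100 = 32.09 t/ha

32.09


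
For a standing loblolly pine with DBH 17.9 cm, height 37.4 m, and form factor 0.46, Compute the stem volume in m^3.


Formula: V = pi * (DBH/200)^2 * H * ff
Radius = DBH/200 = 17.9/200 = 0.0895 m
Radius^2 = 0.0895^2 = 0.00801025 m^2
V = pi * 0.00801025 * 37.4 * 0.46
V = 0.433 m^3

0.433


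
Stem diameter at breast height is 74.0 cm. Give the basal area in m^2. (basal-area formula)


Formula: BA = pi * (DBH/2)^2 / 10000  (cm^2 to m^2)
Radius = DBH/2 = 74.0/2 = 37.0 cm
BA = pi * 37.0^2 / 10000
   = 4300.8403 cm^2 / 10000
   = 0.4301 m^2

0.4301


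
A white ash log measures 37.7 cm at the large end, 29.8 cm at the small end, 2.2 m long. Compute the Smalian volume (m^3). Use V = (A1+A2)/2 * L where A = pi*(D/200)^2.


Smalian: V = (A1 + A2)/2 * L,  A = pi*(D/200)^2
A1 = pi*(37.7/200)^2 = 0.111628 m^2
A2 = pi*(29.8/200)^2 = 0.069746 m^2
V = (0.111628+0.069746)/2*2.2 = 0.1995 m^3

0.1995


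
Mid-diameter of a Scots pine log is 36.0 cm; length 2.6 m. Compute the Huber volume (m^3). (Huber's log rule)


Huber: V = Am * L,  Am = pi*(Dm/200)^2
Am = pi*(36.0/200)^2 = 0.101788 m^2
V = 0.101788*2.6 = 0.2646 m^3

0.2646


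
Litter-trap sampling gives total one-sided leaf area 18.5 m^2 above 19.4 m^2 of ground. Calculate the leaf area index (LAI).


Formula: LAI = total leaf area / ground area  (dimensionless)
LAI = 18.5 m^2 / 19.4 m^2
LAI = 0.95

0.95


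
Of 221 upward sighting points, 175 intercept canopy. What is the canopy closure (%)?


Formula: Canopy closure = covered points / total points * 100
Closure = 175 / 221 * 100
Closure = 0.7919 * 100 = 79.2%

79.2


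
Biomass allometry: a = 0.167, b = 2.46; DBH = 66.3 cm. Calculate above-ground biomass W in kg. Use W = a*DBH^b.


Formula: W = a * DBH^b  (allometric power law)
DBH^b = 66.3^2.46 = 30263.7876
W = 0.167 * 30263.7876 = 5054.1 kg

5054.1


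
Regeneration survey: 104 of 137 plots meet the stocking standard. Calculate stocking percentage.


Formula: Stocking % = stocked plots / total plots * 100
Stocking = 104 / 137 * 100
Stocking = 0.7591 * 100 = 75.9%

75.9


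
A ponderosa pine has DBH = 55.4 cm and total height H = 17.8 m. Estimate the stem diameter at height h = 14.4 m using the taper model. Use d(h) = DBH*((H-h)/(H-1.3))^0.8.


Taper: d(h) = DBH * ((H - h) / (H - 1.3))^0.8
Numerator = H - h = 17.8 - 14.4 = 3.4 m
Denominator = H - 1.3 = 17.8 - 1.3 = 16.5 m
Ratio = 3.4 / 16.5 = 0.20606
d = 55.4 * 0.20606^0.8 = 15.7 cm

15.7


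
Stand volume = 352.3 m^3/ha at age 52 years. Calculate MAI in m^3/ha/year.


Formula: MAI = Total Volume / Stand Age
MAI = 352.3 m^3/ha / 52 years
MAI = 6.78 m^3/ha/year

6.78


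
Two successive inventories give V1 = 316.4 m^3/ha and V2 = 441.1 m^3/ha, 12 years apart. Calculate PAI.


Formula: PAI = (V_T2 - V_T1) / (T2 - T1)
Volume increment = 441.1 - 316.4 = 124.7 m^3/ha
PAI = 124.7 / 12 = 10.39 m^3/ha/year

10.39


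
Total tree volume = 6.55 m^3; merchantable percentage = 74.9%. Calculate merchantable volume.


Formula: MV = V_total * (merchantable_pct / 100)
Merchantable fraction = 74.9% / 100 = 0.749
MV = 6.55 m^3 * 0.749 = 4.906 m^3

4.906


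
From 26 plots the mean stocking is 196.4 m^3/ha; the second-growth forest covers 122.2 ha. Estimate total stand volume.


Formula: Total Volume = Mean Volume per ha * Total Area
Total Volume = 196.4 m^3/ha * 122.2 ha
Total Volume = 24000 m^3

24000


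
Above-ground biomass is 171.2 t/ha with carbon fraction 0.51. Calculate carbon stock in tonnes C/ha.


Formula: Carbon Stock = Biomass * Carbon Fraction
C = 171.2 t/ha * 0.51
C = 87.3 t C/ha

87.3


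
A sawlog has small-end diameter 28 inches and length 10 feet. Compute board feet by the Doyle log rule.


Doyle: BF = (D - 4)^2 * L / 16
Adjusted diameter = 28 - 4 = 24 in
(D-4)^2 = 24^2 = 576
BF = 576 * 10 / 16 = 360 BF

360


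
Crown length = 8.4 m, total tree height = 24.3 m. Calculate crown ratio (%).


Formula: Crown Ratio = (Crown Length / Total Height) * 100
CR = (8.4 m / 24.3 m) * 100
CR = 0.3457 * 100 = 34.6%

34.6


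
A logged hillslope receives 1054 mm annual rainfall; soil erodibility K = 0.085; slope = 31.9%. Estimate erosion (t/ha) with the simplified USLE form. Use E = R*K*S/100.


Formula: E = R * K * S / 100  (simplified USLE)
R * K = 1054 * 0.085 = 89.59
E = 89.59 * 31.9 / 100 = 28.58 t/ha

28.58


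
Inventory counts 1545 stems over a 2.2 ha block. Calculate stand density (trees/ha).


Formula: Stand Density = N_trees / Area_ha
Density = 1545 trees / 2.2 ha
Density = 702 trees/ha

702


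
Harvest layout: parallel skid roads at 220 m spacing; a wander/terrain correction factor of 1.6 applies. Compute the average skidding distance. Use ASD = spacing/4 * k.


Formula: ASD = (spacing / 4) * correction
Uncorrected distance = spacing / 4 = 220 / 4 = 55 m
ASD = 55 * 1.6 = 88 m

88


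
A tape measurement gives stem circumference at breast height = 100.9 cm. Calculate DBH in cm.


Formula: DBH = C / pi
DBH = 100.9 / pi
pi = 3.14159...
DBH = 32.1 cm

32.1


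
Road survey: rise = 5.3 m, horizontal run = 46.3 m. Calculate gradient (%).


Formula: Gradient = rise / run * 100
Gradient = 5.3 / 46.3 * 100 = 11.4%

11.4


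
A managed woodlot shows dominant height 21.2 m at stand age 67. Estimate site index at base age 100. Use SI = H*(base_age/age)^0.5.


Formula: SI = H_dom * (base_age / age)^0.5
Age ratio = 100 / 67 = 1.49254
sqrt(age_ratio) = 1.22169
SI = 21.2 * 1.22169 = 25.9 m

25.9


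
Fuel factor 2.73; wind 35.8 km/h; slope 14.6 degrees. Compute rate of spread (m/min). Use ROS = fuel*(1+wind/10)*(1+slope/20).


Formula: ROS = fuel * (1 + wind/10) * (1 + slope/20)
Wind factor = 1 + 35.8/10 = 4.58
Slope factor = 1 + 14.6/20 = 1.73
ROS = 2.73 * 4.58 * 1.73 = 21.63 m/min

21.63


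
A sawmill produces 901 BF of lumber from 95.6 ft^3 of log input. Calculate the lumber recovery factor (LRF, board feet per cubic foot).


Formula: LRF = Lumber Output (BF) / Log Input (ft^3)
LRF = 901 BF / 95.6 ft^3
LRF = 9.42 BF/ft^3

9.42


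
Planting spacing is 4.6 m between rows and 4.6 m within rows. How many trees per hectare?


Formula: TPH = 10000 m^2/ha / (spacing_x * spacing_y)
Area per tree = 4.6 m * 4.6 m = 21.16 m^2
TPH = 10000 / 21.16 = 473 trees/ha

473


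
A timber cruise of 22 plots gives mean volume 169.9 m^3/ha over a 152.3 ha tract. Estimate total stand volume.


Formula: Total Volume = Mean Volume per ha * Total Area
Total Volume = 169.9 m^3/ha * 152.3 ha
Total Volume = 25876 m^3

25876


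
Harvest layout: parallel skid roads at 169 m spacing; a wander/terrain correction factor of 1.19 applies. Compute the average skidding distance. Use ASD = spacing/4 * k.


Formula: ASD = (spacing / 4) * correction
Uncorrected distance = spacing / 4 = 169 / 4 = 42.25 m
ASD = 42.25 * 1.19 = 50 m

50


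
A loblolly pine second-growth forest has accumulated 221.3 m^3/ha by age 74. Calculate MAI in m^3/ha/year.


Formula: MAI = Total Volume / Stand Age
MAI = 221.3 m^3/ha / 74 years
MAI = 2.99 m^3/ha/year

2.99


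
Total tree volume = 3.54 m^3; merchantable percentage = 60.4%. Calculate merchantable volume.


Formula: MV = V_total * (merchantable_pct / 100)
Merchantable fraction = 60.4% / 100 = 0.604
MV = 3.54 m^3 * 0.604 = 2.138 m^3

2.138


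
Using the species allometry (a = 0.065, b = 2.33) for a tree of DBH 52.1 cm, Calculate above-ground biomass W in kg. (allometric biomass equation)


Formula: W = a * DBH^b  (allometric power law)
DBH^b = 52.1^2.33 = 10005.341
W = 0.065 * 10005.341 = 650.3 kg

650.3


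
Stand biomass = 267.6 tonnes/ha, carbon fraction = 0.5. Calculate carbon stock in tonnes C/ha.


Formula: Carbon Stock = Biomass * Carbon Fraction
C = 267.6 t/ha * 0.5
C = 133.8 t C/ha

133.8


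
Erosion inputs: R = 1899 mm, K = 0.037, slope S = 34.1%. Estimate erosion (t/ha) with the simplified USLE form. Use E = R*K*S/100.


Formula: E = R * K * S / 100  (simplified USLE)
R * K = 1899 * 0.037 = 70.263
E = 70.263 * 34.1 / 100 = 23.96 t/ha

23.96


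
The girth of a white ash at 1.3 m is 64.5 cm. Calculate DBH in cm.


Formula: DBH = C / pi
DBH = 64.5 / pi
pi = 3.14159...
DBH = 20.5 cm

20.5


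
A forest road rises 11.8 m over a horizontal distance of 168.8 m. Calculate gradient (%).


Formula: Gradient = rise / run * 100
Gradient = 11.8 / 168.8 * 100 = 7.0%

7.0


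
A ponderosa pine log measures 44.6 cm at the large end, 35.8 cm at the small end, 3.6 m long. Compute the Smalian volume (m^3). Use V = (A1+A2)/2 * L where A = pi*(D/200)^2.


Smalian: V = (A1 + A2)/2 * L,  A = pi*(D/200)^2
A1 = pi*(44.6/200)^2 = 0.156228 m^2
A2 = pi*(35.8/200)^2 = 0.10066 m^2
V = (0.156228+0.10066)/2*3.6 = 0.4624 m^3

0.4624


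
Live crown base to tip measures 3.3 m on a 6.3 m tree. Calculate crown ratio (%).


Formula: Crown Ratio = (Crown Length / Total Height) * 100
CR = (3.3 m / 6.3 m) * 100
CR = 0.5238 * 100 = 52.4%

52.4


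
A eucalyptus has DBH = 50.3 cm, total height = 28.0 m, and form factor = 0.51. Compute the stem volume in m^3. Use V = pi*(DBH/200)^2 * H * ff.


Formula: V = pi * (DBH/200)^2 * H * ff
Radius = DBH/200 = 50.3/200 = 0.2515 m
Radius^2 = 0.2515^2 = 0.06325225 m^2
V = pi * 0.06325225 * 28.0 * 0.51
V = 2.838 m^3

2.838


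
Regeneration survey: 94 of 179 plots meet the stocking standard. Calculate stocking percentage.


Formula: Stocking % = stocked plots / total plots * 100
Stocking = 94 / 179 * 100
Stocking = 0.5251 * 100 = 52.5%

52.5


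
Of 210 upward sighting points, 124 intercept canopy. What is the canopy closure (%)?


Formula: Canopy closure = covered points / total points * 100
Closure = 124 / 210 * 100
Closure = 0.5905 * 100 = 59.0%

59.0


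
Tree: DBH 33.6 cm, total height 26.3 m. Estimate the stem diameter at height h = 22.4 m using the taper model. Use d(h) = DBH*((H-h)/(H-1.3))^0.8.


Taper: d(h) = DBH * ((H - h) / (H - 1.3))^0.8
Numerator = H - h = 26.3 - 22.4 = 3.9 m
Denominator = H - 1.3 = 26.3 - 1.3 = 25.0 m
Ratio = 3.9 / 25.0 = 0.156
d = 33.6 * 0.156^0.8 = 7.6 cm

7.6


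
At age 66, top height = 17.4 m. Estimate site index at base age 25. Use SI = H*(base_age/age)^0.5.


Formula: SI = H_dom * (base_age / age)^0.5
Age ratio = 25 / 66 = 0.37879
sqrt(age_ratio) = 0.61546
SI = 17.4 * 0.61546 = 10.7 m

10.7


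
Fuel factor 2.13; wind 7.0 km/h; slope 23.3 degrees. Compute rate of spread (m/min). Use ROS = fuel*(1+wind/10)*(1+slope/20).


Formula: ROS = fuel * (1 + wind/10) * (1 + slope/20)
Wind factor = 1 + 7.0/10 = 1.7
Slope factor = 1 + 23.3/20 = 2.165
ROS = 2.13 * 1.7 * 2.165 = 7.84 m/min

7.84


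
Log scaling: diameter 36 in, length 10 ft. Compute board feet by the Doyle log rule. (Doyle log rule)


Doyle: BF = (D - 4)^2 * L / 16
Adjusted diameter = 36 - 4 = 32 in
(D-4)^2 = 32^2 = 1024
BF = 1024 * 10 / 16 = 640 BF

640


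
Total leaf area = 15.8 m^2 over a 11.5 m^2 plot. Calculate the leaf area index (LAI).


Formula: LAI = total leaf area / ground area  (dimensionless)
LAI = 15.8 m^2 / 11.5 m^2
LAI = 1.37

1.37


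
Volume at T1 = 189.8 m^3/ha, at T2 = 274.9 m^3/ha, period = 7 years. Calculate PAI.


Formula: PAI = (V_T2 - V_T1) / (T2 - T1)
Volume increment = 274.9 - 189.8 = 85.1 m^3/ha
PAI = 85.1 / 7 = 12.16 m^3/ha/year

12.16


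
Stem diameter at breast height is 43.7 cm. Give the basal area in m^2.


Formula: BA = pi * (DBH/2)^2 / 10000  (cm^2 to m^2)
Radius = DBH/2 = 43.7/2 = 21.85 cm
BA = pi * 21.85^2 / 10000
   = 1499.867 cm^2 / 10000
   = 0.15 m^2

0.15


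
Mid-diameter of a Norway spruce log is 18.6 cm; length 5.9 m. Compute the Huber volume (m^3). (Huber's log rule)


Huber: V = Am * L,  Am = pi*(Dm/200)^2
Am = pi*(18.6/200)^2 = 0.027172 m^2
V = 0.027172*5.9 = 0.1603 m^3

0.1603


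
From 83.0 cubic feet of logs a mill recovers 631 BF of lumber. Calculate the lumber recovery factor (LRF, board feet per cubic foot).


Formula: LRF = Lumber Output (BF) / Log Input (ft^3)
LRF = 631 BF / 83.0 ft^3
LRF = 7.6 BF/ft^3

7.6


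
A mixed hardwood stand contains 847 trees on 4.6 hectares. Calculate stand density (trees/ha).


Formula: Stand Density = N_trees / Area_ha
Density = 847 trees / 4.6 ha
Density = 184 trees/ha

184


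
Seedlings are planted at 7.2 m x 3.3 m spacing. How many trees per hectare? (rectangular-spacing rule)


Formula: TPH = 10000 m^2/ha / (spacing_x * spacing_y)
Area per tree = 7.2 m * 3.3 m = 23.76 m^2
TPH = 10000 / 23.76 = 421 trees/ha

421


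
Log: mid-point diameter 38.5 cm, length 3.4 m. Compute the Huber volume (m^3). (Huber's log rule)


Huber: V = Am * L,  Am = pi*(Dm/200)^2
Am = pi*(38.5/200)^2 = 0.116416 m^2
V = 0.116416*3.4 = 0.3958 m^3

0.3958


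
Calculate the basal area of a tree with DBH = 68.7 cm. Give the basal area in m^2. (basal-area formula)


Formula: BA = pi * (DBH/2)^2 / 10000  (cm^2 to m^2)
Radius = DBH/2 = 68.7/2 = 34.35 cm
BA = pi * 34.35^2 / 10000
   = 3706.8359 cm^2 / 10000
   = 0.3707 m^2

0.3707


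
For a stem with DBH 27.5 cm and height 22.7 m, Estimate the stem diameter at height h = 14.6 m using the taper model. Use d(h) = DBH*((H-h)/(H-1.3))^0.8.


Taper: d(h) = DBH * ((H - h) / (H - 1.3))^0.8
Numerator = H - h = 22.7 - 14.6 = 8.1 m
Denominator = H - 1.3 = 22.7 - 1.3 = 21.4 m
Ratio = 8.1 / 21.4 = 0.3785
d = 27.5 * 0.3785^0.8 = 12.6 cm

12.6


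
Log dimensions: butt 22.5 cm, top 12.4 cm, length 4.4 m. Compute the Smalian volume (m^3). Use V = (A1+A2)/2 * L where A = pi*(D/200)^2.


Smalian: V = (A1 + A2)/2 * L,  A = pi*(D/200)^2
A1 = pi*(22.5/200)^2 = 0.039761 m^2
A2 = pi*(12.4/200)^2 = 0.012076 m^2
V = (0.039761+0.012076)/2*4.4 = 0.114 m^3

0.114


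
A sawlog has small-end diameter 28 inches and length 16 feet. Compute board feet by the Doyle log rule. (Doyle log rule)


Doyle: BF = (D - 4)^2 * L / 16
Adjusted diameter = 28 - 4 = 24 in
(D-4)^2 = 24^2 = 576
BF = 576 * 16 / 16 = 576 BF

576


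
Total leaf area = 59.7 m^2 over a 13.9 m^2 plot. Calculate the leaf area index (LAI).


Formula: LAI = total leaf area / ground area  (dimensionless)
LAI = 59.7 m^2 / 13.9 m^2
LAI = 4.29

4.29


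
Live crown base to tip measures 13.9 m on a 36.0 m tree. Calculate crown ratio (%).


Formula: Crown Ratio = (Crown Length / Total Height) * 100
CR = (13.9 m / 36.0 m) * 100
CR = 0.3861 * 100 = 38.6%

38.6


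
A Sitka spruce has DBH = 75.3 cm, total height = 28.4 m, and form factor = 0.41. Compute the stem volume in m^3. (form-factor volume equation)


Formula: V = pi * (DBH/200)^2 * H * ff
Radius = DBH/200 = 75.3/200 = 0.3765 m
Radius^2 = 0.3765^2 = 0.14175225 m^2
V = pi * 0.14175225 * 28.4 * 0.41
V = 5.185 m^3

5.185


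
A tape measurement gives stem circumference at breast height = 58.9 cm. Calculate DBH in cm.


Formula: DBH = C / pi
DBH = 58.9 / pi
pi = 3.14159...
DBH = 18.7 cm

18.7


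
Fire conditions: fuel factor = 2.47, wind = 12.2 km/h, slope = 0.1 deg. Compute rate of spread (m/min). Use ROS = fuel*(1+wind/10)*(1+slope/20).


Formula: ROS = fuel * (1 + wind/10) * (1 + slope/20)
Wind factor = 1 + 12.2/10 = 2.22
Slope factor = 1 + 0.1/20 = 1.005
ROS = 2.47 * 2.22 * 1.005 = 5.51 m/min

5.51


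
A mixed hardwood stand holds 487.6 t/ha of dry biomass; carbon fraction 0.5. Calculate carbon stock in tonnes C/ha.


Formula: Carbon Stock = Biomass * Carbon Fraction
C = 487.6 t/ha * 0.5
C = 243.8 t C/ha

243.8


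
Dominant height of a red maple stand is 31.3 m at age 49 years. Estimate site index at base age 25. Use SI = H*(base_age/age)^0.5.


Formula: SI = H_dom * (base_age / age)^0.5
Age ratio = 25 / 49 = 0.5102
sqrt(age_ratio) = 0.71429
SI = 31.3 * 0.71429 = 22.4 m

22.4


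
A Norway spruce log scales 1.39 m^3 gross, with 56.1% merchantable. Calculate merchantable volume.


Formula: MV = V_total * (merchantable_pct / 100)
Merchantable fraction = 56.1% / 100 = 0.561
MV = 1.39 m^3 * 0.561 = 0.78 m^3

0.78


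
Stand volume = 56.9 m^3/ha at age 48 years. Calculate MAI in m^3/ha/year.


Formula: MAI = Total Volume / Stand Age
MAI = 56.9 m^3/ha / 48 years
MAI = 1.19 m^3/ha/year

1.19


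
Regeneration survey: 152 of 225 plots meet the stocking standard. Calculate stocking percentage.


Formula: Stocking % = stocked plots / total plots * 100
Stocking = 152 / 225 * 100
Stocking = 0.6756 * 100 = 67.6%

67.6


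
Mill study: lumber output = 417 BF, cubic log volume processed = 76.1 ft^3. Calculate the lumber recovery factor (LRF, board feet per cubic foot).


Formula: LRF = Lumber Output (BF) / Log Input (ft^3)
LRF = 417 BF / 76.1 ft^3
LRF = 5.48 BF/ft^3

5.48


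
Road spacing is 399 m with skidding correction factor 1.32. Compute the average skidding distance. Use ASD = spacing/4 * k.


Formula: ASD = (spacing / 4) * correction
Uncorrected distance = spacing / 4 = 399 / 4 = 99.75 m
ASD = 99.75 * 1.32 = 132 m

132


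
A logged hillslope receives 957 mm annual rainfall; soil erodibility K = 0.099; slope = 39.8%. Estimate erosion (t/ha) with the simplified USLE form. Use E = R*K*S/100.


Formula: E = R * K * S / 100  (simplified USLE)
R * K = 957 * 0.099 = 94.743
E = 94.743 * 39.8 / 100 = 37.71 t/ha

37.71


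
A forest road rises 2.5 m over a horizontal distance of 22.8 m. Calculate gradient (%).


Formula: Gradient = rise / run * 100
Gradient = 2.5 / 22.8 * 100 = 11.0%

11.0


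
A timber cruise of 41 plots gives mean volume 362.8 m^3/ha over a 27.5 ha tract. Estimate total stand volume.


Formula: Total Volume = Mean Volume per ha * Total Area
Total Volume = 362.8 m^3/ha * 27.5 ha
Total Volume = 9977 m^3

9977


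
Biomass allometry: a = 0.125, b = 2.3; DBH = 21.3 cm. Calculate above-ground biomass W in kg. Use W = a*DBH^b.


Formula: W = a * DBH^b  (allometric power law)
DBH^b = 21.3^2.3 = 1135.7247
W = 0.125 * 1135.7247 = 142.0 kg

142.0


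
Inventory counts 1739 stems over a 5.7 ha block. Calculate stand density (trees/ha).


Formula: Stand Density = N_trees / Area_ha
Density = 1739 trees / 5.7 ha
Density = 305 trees/ha

305


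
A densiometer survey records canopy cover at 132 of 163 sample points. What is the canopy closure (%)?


Formula: Canopy closure = covered points / total points * 100
Closure = 132 / 163 * 100
Closure = 0.8098 * 100 = 81.0%

81.0


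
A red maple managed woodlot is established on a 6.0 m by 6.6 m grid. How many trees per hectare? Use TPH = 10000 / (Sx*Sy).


Formula: TPH = 10000 m^2/ha / (spacing_x * spacing_y)
Area per tree = 6.0 m * 6.6 m = 39.6 m^2
TPH = 10000 / 39.6 = 253 trees/ha

253


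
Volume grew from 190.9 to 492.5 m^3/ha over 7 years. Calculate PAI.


Formula: PAI = (V_T2 - V_T1) / (T2 - T1)
Volume increment = 492.5 - 190.9 = 301.6 m^3/ha
PAI = 301.6 / 7 = 43.09 m^3/ha/year

43.09


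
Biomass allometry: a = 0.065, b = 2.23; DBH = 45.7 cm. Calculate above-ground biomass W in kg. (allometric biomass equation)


Formula: W = a * DBH^b  (allometric power law)
DBH^b = 45.7^2.23 = 5030.5229
W = 0.065 * 5030.5229 = 327.0 kg

327.0


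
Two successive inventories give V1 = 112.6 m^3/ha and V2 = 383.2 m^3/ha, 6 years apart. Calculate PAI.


Formula: PAI = (V_T2 - V_T1) / (T2 - T1)
Volume increment = 383.2 - 112.6 = 270.6 m^3/ha
PAI = 270.6 / 6 = 45.1 m^3/ha/year

45.1


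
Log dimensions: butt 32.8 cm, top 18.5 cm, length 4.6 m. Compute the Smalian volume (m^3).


Smalian: V = (A1 + A2)/2 * L,  A = pi*(D/200)^2
A1 = pi*(32.8/200)^2 = 0.084496 m^2
A2 = pi*(18.5/200)^2 = 0.02688 m^2
V = (0.084496+0.02688)/2*4.6 = 0.2562 m^3

0.2562


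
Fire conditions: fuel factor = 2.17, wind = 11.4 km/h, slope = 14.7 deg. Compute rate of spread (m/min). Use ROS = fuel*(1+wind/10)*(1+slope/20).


Formula: ROS = fuel * (1 + wind/10) * (1 + slope/20)
Wind factor = 1 + 11.4/10 = 2.14
Slope factor = 1 + 14.7/20 = 1.735
ROS = 2.17 * 2.14 * 1.735 = 8.06 m/min

8.06


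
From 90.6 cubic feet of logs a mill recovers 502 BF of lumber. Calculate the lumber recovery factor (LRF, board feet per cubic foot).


Formula: LRF = Lumber Output (BF) / Log Input (ft^3)
LRF = 502 BF / 90.6 ft^3
LRF = 5.54 BF/ft^3

5.54


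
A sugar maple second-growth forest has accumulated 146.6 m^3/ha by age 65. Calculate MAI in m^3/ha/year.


Formula: MAI = Total Volume / Stand Age
MAI = 146.6 m^3/ha / 65 years
MAI = 2.26 m^3/ha/year

2.26


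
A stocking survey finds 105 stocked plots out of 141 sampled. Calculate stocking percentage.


Formula: Stocking % = stocked plots / total plots * 100
Stocking = 105 / 141 * 100
Stocking = 0.7447 * 100 = 74.5%

74.5


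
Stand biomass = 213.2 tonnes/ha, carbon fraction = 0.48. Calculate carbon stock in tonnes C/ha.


Formula: Carbon Stock = Biomass * Carbon Fraction
C = 213.2 t/ha * 0.48
C = 102.3 t C/ha

102.3


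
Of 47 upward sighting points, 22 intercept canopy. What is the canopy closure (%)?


Formula: Canopy closure = covered points / total points * 100
Closure = 22 / 47 * 100
Closure = 0.4681 * 100 = 46.8%

46.8


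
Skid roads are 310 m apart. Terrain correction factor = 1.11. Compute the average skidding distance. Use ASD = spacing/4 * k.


Formula: ASD = (spacing / 4) * correction
Uncorrected distance = spacing / 4 = 310 / 4 = 77.5 m
ASD = 77.5 * 1.11 = 86 m

86


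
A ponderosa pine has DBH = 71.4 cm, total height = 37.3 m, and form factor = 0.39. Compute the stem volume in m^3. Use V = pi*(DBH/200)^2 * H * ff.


Formula: V = pi * (DBH/200)^2 * H * ff
Radius = DBH/200 = 71.4/200 = 0.357 m
Radius^2 = 0.357^2 = 0.127449 m^2
V = pi * 0.127449 * 37.3 * 0.39
V = 5.825 m^3

5.825


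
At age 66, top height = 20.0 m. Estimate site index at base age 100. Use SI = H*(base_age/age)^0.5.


Formula: SI = H_dom * (base_age / age)^0.5
Age ratio = 100 / 66 = 1.51515
sqrt(age_ratio) = 1.23091
SI = 20.0 * 1.23091 = 24.6 m

24.6


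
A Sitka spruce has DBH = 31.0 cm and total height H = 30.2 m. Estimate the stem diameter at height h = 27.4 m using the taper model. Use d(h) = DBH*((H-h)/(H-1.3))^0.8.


Taper: d(h) = DBH * ((H - h) / (H - 1.3))^0.8
Numerator = H - h = 30.2 - 27.4 = 2.8 m
Denominator = H - 1.3 = 30.2 - 1.3 = 28.9 m
Ratio = 2.8 / 28.9 = 0.09689
d = 31.0 * 0.09689^0.8 = 4.8 cm

4.8


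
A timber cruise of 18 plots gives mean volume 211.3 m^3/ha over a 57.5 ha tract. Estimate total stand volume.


Formula: Total Volume = Mean Volume per ha * Total Area
Total Volume = 211.3 m^3/ha * 57.5 ha
Total Volume = 12150 m^3

12150


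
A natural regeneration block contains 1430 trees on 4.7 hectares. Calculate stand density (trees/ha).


Formula: Stand Density = N_trees / Area_ha
Density = 1430 trees / 4.7 ha
Density = 304 trees/ha

304


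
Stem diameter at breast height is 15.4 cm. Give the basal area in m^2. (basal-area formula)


Formula: BA = pi * (DBH/2)^2 / 10000  (cm^2 to m^2)
Radius = DBH/2 = 15.4/2 = 7.7 cm
BA = pi * 7.7^2 / 10000
   = 186.265 cm^2 / 10000
   = 0.0186 m^2

0.0186


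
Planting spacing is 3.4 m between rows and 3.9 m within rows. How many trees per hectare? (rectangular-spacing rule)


Formula: TPH = 10000 m^2/ha / (spacing_x * spacing_y)
Area per tree = 3.4 m * 3.9 m = 13.26 m^2
TPH = 10000 / 13.26 = 754 trees/ha

754


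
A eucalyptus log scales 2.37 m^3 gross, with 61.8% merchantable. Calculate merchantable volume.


Formula: MV = V_total * (merchantable_pct / 100)
Merchantable fraction = 61.8% / 100 = 0.618
MV = 2.37 m^3 * 0.618 = 1.465 m^3

1.465


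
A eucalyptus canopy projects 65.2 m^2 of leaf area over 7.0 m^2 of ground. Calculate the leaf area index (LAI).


Formula: LAI = total leaf area / ground area  (dimensionless)
LAI = 65.2 m^2 / 7.0 m^2
LAI = 9.31

9.31
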